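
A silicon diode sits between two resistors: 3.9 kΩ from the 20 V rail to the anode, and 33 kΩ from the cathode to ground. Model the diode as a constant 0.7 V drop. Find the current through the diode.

I ≈ 0.52 mA

The two resistors are in series with the diode, so KVL gives 20 = I·3.9 + 0.7 + I·33.
I = (20 − 0.7) / (3.9 + 33) kΩ = 19.3 / 36.9 = 0.523 mA.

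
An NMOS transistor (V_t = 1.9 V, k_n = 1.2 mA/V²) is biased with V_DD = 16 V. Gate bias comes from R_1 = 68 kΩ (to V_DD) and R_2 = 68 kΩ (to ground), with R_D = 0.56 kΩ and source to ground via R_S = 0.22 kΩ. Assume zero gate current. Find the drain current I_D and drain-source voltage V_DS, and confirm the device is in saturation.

I_D ≈ 9.6 mA, V_DS ≈ 8.5 V

V_G = V_DD·R_2/(R_1+R_2) = 16×68/136 = 8 V.
Assume saturation: I_D = (k_n/2)(V_GS − V_t)² with V_GS = V_G − I_D·R_S = 8 − 0.22·I_D.
Substituting gives 0.029·I_D² − 2.61·I_D + 22.3 = 0, with roots I_D = 9.57 or 80.3 mA.
The root I_D = 80.3 mA gives V_GS = -9.67 V ≤ V_t, so take I_D = 9.57 mA.
Then V_GS = 5.89 V and V_DS = V_DD − I_D(R_D+R_S) = 16 − 9.57×0.78 = 8.53 V.
Saturation requires V_DS ≥ V_GS − V_t = 3.99 V; 8.53 ≥ 3.99 ✓.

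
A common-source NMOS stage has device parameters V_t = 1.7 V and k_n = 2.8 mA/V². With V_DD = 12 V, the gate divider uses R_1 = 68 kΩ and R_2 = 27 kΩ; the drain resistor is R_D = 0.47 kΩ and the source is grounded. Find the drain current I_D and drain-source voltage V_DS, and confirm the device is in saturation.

V_G = V_DD·R_2/(R_1+R_2) = 12×27/95 = 3.41 V. With the source grounded, V_GS = V_G = 3.41 V.
Assume saturation: I_D = (k_n/2)(V_GS − V_t)² = (2.8/2)×(3.41 − 1.7)² = 1.4×1.71² = 4.1 mA.
V_DS = V_DD − I_D·R_D = 12 − 4.1×0.47 = 10.1 V.
Saturation requires V_DS ≥ V_GS − V_t = 1.71 V; 10.1 ≥ 1.71 ✓.

I_D ≈ 4.1 mA, V_DS ≈ 10 V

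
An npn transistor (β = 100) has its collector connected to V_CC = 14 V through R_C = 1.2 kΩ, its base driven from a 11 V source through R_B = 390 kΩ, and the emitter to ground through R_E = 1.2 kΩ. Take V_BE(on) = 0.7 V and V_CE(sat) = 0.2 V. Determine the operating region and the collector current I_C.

Assume active. Base-emitter loop: I_B = (V_BB − V_BE)/(R_B + (β+1)R_E) = (11 − 0.7)/(390 + 101×1.2) = 0.0201 mA.
I_C = β·I_B = 100×0.0201 = 2.01 mA.
V_CE = V_CC − I_C·R_C − I_E·R_E = 14 − 2.01×1.2 − 2.04×1.2 = 9.14 V > V_CE(sat), so the active-region assumption holds.

active; I_C ≈ 2 mA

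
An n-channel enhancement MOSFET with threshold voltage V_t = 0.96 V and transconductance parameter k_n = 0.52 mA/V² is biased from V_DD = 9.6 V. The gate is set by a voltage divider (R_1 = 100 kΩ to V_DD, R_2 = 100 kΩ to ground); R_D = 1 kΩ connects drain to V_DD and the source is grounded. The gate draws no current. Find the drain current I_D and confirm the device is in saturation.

I_D ≈ 3.8 mA

V_G = V_DD·R_2/(R_1+R_2) = 9.6×100/200 = 4.8 V. With the source grounded, V_GS = V_G = 4.8 V.
Assume saturation: I_D = (k_n/2)(V_GS − V_t)² = (0.52/2)×(4.8 − 0.96)² = 0.26×3.84² = 3.83 mA.
V_DS = V_DD − I_D·R_D = 9.6 − 3.83×1 = 5.77 V.
Saturation requires V_DS ≥ V_GS − V_t = 3.84 V; 5.77 ≥ 3.84 ✓.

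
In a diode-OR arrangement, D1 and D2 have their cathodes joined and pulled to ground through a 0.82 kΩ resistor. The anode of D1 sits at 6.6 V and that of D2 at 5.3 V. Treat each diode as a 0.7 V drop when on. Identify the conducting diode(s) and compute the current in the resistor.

Only D1 conducts; I_R ≈ 7.2 mA

Assume both conduct. Then node N would need to be at both 6.6−0.7 = 5.9 V and 5.3−0.7 = 4.6 V, which is impossible.
Assume only D1 conducts: V_N = 6.6 − 0.7 = 5.9 V, so I_R = 5.9/0.82 = 7.2 mA.
Check D2: its anode-to-cathode voltage is 5.3 − 5.9 = -0.6 V < 0.7 V, so it is off. The assumption is consistent.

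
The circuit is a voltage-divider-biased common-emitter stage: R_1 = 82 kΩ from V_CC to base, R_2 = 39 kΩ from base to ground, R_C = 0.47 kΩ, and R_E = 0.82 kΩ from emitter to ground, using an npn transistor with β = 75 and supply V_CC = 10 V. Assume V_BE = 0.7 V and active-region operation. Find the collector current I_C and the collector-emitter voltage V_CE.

I_C ≈ 2.1 mA, V_CE ≈ 7.2 V

Thevenize the base divider: V_Th = V_CC·R_2/(R_1+R_2) = 10×39/121 = 3.22 V, R_Th = R_1‖R_2 = 26.4 kΩ.
Base-emitter loop: V_Th = I_B·R_Th + V_BE + (β+1)I_B·R_E, so I_B = (3.22 − 0.7) / (26.4 + 76×0.82) = 0.0284 mA.
I_C = β·I_B = 75×0.0284 = 2.13 mA, and I_E = (β+1)I_B = 2.16 mA.
V_CE = V_CC − I_C·R_C − I_E·R_E = 10 − 2.13×0.47 − 2.16×0.82 = 7.23 V.
V_CE = 7.23 V > 0.2 V confirms active-region operation.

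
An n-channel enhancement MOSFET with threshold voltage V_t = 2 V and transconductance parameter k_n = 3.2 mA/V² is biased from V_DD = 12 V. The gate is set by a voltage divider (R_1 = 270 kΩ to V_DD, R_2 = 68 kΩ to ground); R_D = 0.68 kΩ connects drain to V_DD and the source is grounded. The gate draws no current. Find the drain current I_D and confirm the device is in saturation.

I_D ≈ 0.27 mA

V_G = V_DD·R_2/(R_1+R_2) = 12×68/338 = 2.41 V. With the source grounded, V_GS = V_G = 2.41 V.
Assume saturation: I_D = (k_n/2)(V_GS − V_t)² = (3.2/2)×(2.41 − 2)² = 1.6×0.414² = 0.275 mA.
V_DS = V_DD − I_D·R_D = 12 − 0.275×0.68 = 11.8 V.
Saturation requires V_DS ≥ V_GS − V_t = 0.414 V; 11.8 ≥ 0.414 ✓.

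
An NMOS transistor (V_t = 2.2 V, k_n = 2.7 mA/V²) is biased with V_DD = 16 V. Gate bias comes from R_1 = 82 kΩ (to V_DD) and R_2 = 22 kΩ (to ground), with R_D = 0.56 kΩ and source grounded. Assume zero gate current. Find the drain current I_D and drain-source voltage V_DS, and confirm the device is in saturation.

V_G = V_DD·R_2/(R_1+R_2) = 16×22/104 = 3.38 V. With the source grounded, V_GS = V_G = 3.38 V.
Assume saturation: I_D = (k_n/2)(V_GS − V_t)² = (2.7/2)×(3.38 − 2.2)² = 1.35×1.18² = 1.89 mA.
V_DS = V_DD − I_D·R_D = 16 − 1.89×0.56 = 14.9 V.
Saturation requires V_DS ≥ V_GS − V_t = 1.18 V; 14.9 ≥ 1.18 ✓.

I_D ≈ 1.9 mA, V_DS ≈ 15 V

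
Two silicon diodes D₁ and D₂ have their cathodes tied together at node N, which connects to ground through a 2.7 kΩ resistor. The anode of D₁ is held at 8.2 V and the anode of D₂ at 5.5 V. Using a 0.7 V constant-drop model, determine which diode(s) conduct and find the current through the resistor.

Assume both conduct. Then node N would need to be at both 8.2−0.7 = 7.5 V and 5.5−0.7 = 4.8 V, which is impossible.
Assume only D₁ conducts: V_N = 8.2 − 0.7 = 7.5 V, so I_R = 7.5/2.7 = 2.78 mA.
Check D₂: its anode-to-cathode voltage is 5.5 − 7.5 = -2 V < 0.7 V, so it is off. The assumption is consistent.

Only D₁ conducts; I_R ≈ 2.8 mA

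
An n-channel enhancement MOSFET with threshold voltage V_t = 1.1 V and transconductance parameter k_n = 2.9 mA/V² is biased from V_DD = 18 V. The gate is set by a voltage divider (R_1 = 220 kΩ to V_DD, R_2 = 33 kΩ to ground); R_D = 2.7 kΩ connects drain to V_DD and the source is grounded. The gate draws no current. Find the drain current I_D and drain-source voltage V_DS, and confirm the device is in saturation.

V_G = V_DD·R_2/(R_1+R_2) = 18×33/253 = 2.35 V. With the source grounded, V_GS = V_G = 2.35 V.
Assume saturation: I_D = (k_n/2)(V_GS − V_t)² = (2.9/2)×(2.35 − 1.1)² = 1.45×1.25² = 2.26 mA.
V_DS = V_DD − I_D·R_D = 18 − 2.26×2.7 = 11.9 V.
Saturation requires V_DS ≥ V_GS − V_t = 1.25 V; 11.9 ≥ 1.25 ✓.

I_D ≈ 2.3 mA, V_DS ≈ 12 V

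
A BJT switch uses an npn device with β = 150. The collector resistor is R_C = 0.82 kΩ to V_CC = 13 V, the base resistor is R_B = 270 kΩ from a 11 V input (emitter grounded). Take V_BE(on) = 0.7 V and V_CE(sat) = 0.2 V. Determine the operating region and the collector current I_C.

active; I_C ≈ 5.7 mA

Assume active. Base-emitter loop: I_B = (V_BB − V_BE)/R_B = (11 − 0.7)/270 = 0.0381 mA.
I_C = β·I_B = 150×0.0381 = 5.72 mA.
V_CE = V_CC − I_C·R_C = 13 − 5.72×0.82 = 8.31 V > V_CE(sat), so the active-region assumption holds.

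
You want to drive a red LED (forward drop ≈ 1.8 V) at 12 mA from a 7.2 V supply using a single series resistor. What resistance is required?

The resistor drops V_S − V_D = 7.2 − 1.8 = 5.4 V at 12 mA.
R = 5.4 V / 12 mA = 0.45 kΩ.

R ≈ 0.45 kΩ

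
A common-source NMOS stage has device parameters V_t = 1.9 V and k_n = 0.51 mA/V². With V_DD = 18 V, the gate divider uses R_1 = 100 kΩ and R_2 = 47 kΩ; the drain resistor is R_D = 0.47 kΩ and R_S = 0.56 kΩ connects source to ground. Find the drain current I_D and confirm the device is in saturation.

I_D ≈ 1.9 mA

V_G = V_DD·R_2/(R_1+R_2) = 18×47/147 = 5.76 V.
Assume saturation: I_D = (k_n/2)(V_GS − V_t)² with V_GS = V_G − I_D·R_S = 5.76 − 0.56·I_D.
Substituting gives 0.08·I_D² − 2.1·I_D + 3.79 = 0, with roots I_D = 1.95 or 24.3 mA.
The root I_D = 24.3 mA gives V_GS = -7.87 V ≤ V_t, so take I_D = 1.95 mA.
Then V_GS = 4.66 V and V_DS = V_DD − I_D(R_D+R_S) = 18 − 1.95×1.03 = 16 V.
Saturation requires V_DS ≥ V_GS − V_t = 2.76 V; 16 ≥ 2.76 ✓.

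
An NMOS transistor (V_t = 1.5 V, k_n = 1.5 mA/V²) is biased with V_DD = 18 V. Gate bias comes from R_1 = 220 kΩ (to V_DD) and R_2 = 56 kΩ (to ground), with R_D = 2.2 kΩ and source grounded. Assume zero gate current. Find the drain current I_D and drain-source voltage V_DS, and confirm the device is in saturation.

V_G = V_DD·R_2/(R_1+R_2) = 18×56/276 = 3.65 V. With the source grounded, V_GS = V_G = 3.65 V.
Assume saturation: I_D = (k_n/2)(V_GS − V_t)² = (1.5/2)×(3.65 − 1.5)² = 0.75×2.15² = 3.47 mA.
V_DS = V_DD − I_D·R_D = 18 − 3.47×2.2 = 10.4 V.
Saturation requires V_DS ≥ V_GS − V_t = 2.15 V; 10.4 ≥ 2.15 ✓.

I_D ≈ 3.5 mA, V_DS ≈ 10 V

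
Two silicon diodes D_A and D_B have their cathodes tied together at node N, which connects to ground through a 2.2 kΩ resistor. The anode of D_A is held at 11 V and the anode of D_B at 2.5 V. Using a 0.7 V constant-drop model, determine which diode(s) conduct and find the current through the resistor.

Assume both conduct. Then node N would need to be at both 11−0.7 = 10.3 V and 2.5−0.7 = 1.8 V, which is impossible.
Assume only D_A conducts: V_N = 11 − 0.7 = 10.3 V, so I_R = 10.3/2.2 = 4.68 mA.
Check D_B: its anode-to-cathode voltage is 2.5 − 10.3 = -7.8 V < 0.7 V, so it is off. The assumption is consistent.

Only D_A conducts; I_R ≈ 4.7 mA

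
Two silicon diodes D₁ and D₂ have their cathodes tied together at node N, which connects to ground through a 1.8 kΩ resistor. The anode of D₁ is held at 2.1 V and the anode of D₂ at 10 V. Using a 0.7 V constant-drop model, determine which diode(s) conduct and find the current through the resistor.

Assume both conduct. Then node N would need to be at both 2.1−0.7 = 1.4 V and 10−0.7 = 9.3 V, which is impossible.
Assume only D₂ conducts: V_N = 10 − 0.7 = 9.3 V, so I_R = 9.3/1.8 = 5.17 mA.
Check D₁: its anode-to-cathode voltage is 2.1 − 9.3 = -7.2 V < 0.7 V, so it is off. The assumption is consistent.

Only D₂ conducts; I_R ≈ 5.2 mA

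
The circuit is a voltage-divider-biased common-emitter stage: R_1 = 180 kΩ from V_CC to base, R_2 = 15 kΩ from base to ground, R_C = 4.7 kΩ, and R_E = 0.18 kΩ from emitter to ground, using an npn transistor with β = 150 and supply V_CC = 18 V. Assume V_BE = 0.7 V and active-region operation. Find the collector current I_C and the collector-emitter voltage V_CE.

Thevenize the base divider: V_Th = V_CC·R_2/(R_1+R_2) = 18×15/195 = 1.38 V, R_Th = R_1‖R_2 = 13.8 kΩ.
Base-emitter loop: V_Th = I_B·R_Th + V_BE + (β+1)I_B·R_E, so I_B = (1.38 − 0.7) / (13.8 + 151×0.18) = 0.0167 mA.
I_C = β·I_B = 150×0.0167 = 2.5 mA, and I_E = (β+1)I_B = 2.52 mA.
V_CE = V_CC − I_C·R_C − I_E·R_E = 18 − 2.5×4.7 − 2.52×0.18 = 5.78 V.
V_CE = 5.78 V > 0.2 V confirms active-region operation.

I_C ≈ 2.5 mA, V_CE ≈ 5.8 V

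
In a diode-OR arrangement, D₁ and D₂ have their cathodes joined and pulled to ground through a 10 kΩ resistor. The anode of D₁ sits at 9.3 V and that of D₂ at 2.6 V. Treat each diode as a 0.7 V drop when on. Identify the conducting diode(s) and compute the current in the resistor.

Only D₁ conducts; I_R ≈ 0.86 mA

Assume both conduct. Then node N would need to be at both 9.3−0.7 = 8.6 V and 2.6−0.7 = 1.9 V, which is impossible.
Assume only D₁ conducts: V_N = 9.3 − 0.7 = 8.6 V, so I_R = 8.6/10 = 0.86 mA.
Check D₂: its anode-to-cathode voltage is 2.6 − 8.6 = -6 V < 0.7 V, so it is off. The assumption is consistent.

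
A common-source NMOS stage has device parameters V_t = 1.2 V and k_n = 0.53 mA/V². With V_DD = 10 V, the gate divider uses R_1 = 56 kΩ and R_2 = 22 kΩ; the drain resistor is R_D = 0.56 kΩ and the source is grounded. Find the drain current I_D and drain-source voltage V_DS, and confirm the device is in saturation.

I_D ≈ 0.7 mA, V_DS ≈ 9.6 V

V_G = V_DD·R_2/(R_1+R_2) = 10×22/78 = 2.82 V. With the source grounded, V_GS = V_G = 2.82 V.
Assume saturation: I_D = (k_n/2)(V_GS − V_t)² = (0.53/2)×(2.82 − 1.2)² = 0.265×1.62² = 0.696 mA.
V_DS = V_DD − I_D·R_D = 10 − 0.696×0.56 = 9.61 V.
Saturation requires V_DS ≥ V_GS − V_t = 1.62 V; 9.61 ≥ 1.62 ✓.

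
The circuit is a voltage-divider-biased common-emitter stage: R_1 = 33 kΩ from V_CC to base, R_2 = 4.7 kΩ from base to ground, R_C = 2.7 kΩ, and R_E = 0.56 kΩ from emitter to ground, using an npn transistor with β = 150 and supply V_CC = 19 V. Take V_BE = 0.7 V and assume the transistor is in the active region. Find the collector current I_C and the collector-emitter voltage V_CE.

Thevenize the base divider: V_Th = V_CC·R_2/(R_1+R_2) = 19×4.7/37.7 = 2.37 V, R_Th = R_1‖R_2 = 4.11 kΩ.
Base-emitter loop: V_Th = I_B·R_Th + V_BE + (β+1)I_B·R_E, so I_B = (2.37 − 0.7) / (4.11 + 151×0.56) = 0.0188 mA.
I_C = β·I_B = 150×0.0188 = 2.82 mA, and I_E = (β+1)I_B = 2.84 mA.
V_CE = V_CC − I_C·R_C − I_E·R_E = 19 − 2.82×2.7 − 2.84×0.56 = 9.79 V.
V_CE = 9.79 V > 0.2 V confirms active-region operation.

I_C ≈ 2.8 mA, V_CE ≈ 9.8 V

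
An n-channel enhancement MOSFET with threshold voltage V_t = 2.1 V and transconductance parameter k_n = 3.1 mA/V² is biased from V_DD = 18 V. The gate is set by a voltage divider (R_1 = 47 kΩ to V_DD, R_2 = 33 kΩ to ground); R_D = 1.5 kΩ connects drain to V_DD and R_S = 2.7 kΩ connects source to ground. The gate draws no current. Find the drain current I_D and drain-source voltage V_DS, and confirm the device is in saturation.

I_D ≈ 1.6 mA, V_DS ≈ 11 V

V_G = V_DD·R_2/(R_1+R_2) = 18×33/80 = 7.42 V.
Assume saturation: I_D = (k_n/2)(V_GS − V_t)² with V_GS = V_G − I_D·R_S = 7.42 − 2.7·I_D.
Substituting gives 11.3·I_D² − 45.6·I_D + 44 = 0, with roots I_D = 1.6 or 2.44 mA.
The root I_D = 2.44 mA gives V_GS = 0.846 V ≤ V_t, so take I_D = 1.6 mA.
Then V_GS = 3.11 V and V_DS = V_DD − I_D(R_D+R_S) = 18 − 1.6×4.2 = 11.3 V.
Saturation requires V_DS ≥ V_GS − V_t = 1.01 V; 11.3 ≥ 1.01 ✓.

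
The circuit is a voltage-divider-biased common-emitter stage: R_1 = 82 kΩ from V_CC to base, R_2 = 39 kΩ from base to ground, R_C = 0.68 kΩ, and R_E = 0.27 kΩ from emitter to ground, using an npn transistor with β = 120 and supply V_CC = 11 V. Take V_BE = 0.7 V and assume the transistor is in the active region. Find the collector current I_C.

Thevenize the base divider: V_Th = V_CC·R_2/(R_1+R_2) = 11×39/121 = 3.55 V, R_Th = R_1‖R_2 = 26.4 kΩ.
Base-emitter loop: V_Th = I_B·R_Th + V_BE + (β+1)I_B·R_E, so I_B = (3.55 − 0.7) / (26.4 + 121×0.27) = 0.0481 mA.
I_C = β·I_B = 120×0.0481 = 5.78 mA, and I_E = (β+1)I_B = 5.83 mA.
V_CE = V_CC − I_C·R_C − I_E·R_E = 11 − 5.78×0.68 − 5.83×0.27 = 5.5 V.
V_CE = 5.5 V > 0.2 V confirms active-region operation.

I_C ≈ 5.8 mA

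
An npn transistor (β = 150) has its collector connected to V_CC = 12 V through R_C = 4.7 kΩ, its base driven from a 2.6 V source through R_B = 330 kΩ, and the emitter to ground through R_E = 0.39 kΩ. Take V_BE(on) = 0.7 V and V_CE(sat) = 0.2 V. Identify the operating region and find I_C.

active; I_C ≈ 0.73 mA

Assume active. Base-emitter loop: I_B = (V_BB − V_BE)/(R_B + (β+1)R_E) = (2.6 − 0.7)/(330 + 151×0.39) = 0.00489 mA.
I_C = β·I_B = 150×0.00489 = 0.733 mA.
V_CE = V_CC − I_C·R_C − I_E·R_E = 12 − 0.733×4.7 − 0.738×0.39 = 8.27 V > V_CE(sat), so the active-region assumption holds.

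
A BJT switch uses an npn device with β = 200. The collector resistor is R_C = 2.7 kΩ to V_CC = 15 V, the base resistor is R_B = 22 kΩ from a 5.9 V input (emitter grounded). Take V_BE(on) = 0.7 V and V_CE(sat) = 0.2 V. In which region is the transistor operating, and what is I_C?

Assume active: I_B = (5.9 − 0.7)/22 = 0.236 mA, giving I_C = β·I_B = 47.3 mA.
But then V_CE = 15 − 47.3×2.7 = -113 V < V_CE(sat) = 0.2 V — impossible in the active region.
So the transistor is saturated. With V_CE = 0.2 V, I_C = (V_CC − 0.2)/R_C = 14.8/2.7 = 5.48 mA.
Check: β·I_B = 47.3 mA > I_C = 5.48 mA, confirming saturation.

saturation; I_C ≈ 5.5 mA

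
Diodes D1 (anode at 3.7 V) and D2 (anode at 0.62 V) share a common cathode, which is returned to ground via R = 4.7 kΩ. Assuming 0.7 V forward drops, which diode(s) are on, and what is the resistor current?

Only D1 conducts; I_R ≈ 0.64 mA

Assume both conduct. Then node N would need to be at both 3.7−0.7 = 3 V and 0.62−0.7 = -0.08 V, which is impossible.
Assume only D1 conducts: V_N = 3.7 − 0.7 = 3 V, so I_R = 3/4.7 = 0.638 mA.
Check D2: its anode-to-cathode voltage is 0.62 − 3 = -2.38 V < 0.7 V, so it is off. The assumption is consistent.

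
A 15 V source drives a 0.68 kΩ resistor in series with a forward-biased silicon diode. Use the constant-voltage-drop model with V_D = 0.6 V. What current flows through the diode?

KVL around the loop: 15 = V_D + I·R = 0.6 + I × 0.68 kΩ.
So I = (15 − 0.6) / 0.68 kΩ = 14.4 / 0.68 = 21.2 mA.

I ≈ 21 mA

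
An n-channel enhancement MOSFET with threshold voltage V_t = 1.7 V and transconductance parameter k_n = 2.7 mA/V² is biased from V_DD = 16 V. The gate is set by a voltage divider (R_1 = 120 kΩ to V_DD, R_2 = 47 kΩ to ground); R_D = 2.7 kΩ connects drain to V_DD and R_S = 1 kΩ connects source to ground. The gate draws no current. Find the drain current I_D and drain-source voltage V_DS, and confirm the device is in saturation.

I_D ≈ 1.7 mA, V_DS ≈ 9.8 V

V_G = V_DD·R_2/(R_1+R_2) = 16×47/167 = 4.5 V.
Assume saturation: I_D = (k_n/2)(V_GS − V_t)² with V_GS = V_G − I_D·R_S = 4.5 − 1·I_D.
Substituting gives 1.35·I_D² − 8.57·I_D + 10.6 = 0, with roots I_D = 1.69 or 4.66 mA.
The root I_D = 4.66 mA gives V_GS = -0.158 V ≤ V_t, so take I_D = 1.69 mA.
Then V_GS = 2.82 V and V_DS = V_DD − I_D(R_D+R_S) = 16 − 1.69×3.7 = 9.76 V.
Saturation requires V_DS ≥ V_GS − V_t = 1.12 V; 9.76 ≥ 1.12 ✓.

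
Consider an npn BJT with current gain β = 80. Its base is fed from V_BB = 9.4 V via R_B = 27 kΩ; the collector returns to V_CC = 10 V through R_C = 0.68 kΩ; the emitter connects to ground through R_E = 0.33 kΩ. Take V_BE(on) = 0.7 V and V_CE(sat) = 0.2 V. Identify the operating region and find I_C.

saturation; I_C ≈ 9.6 mA

Assume active: I_B = (9.4 − 0.7)/(27 + 81×0.33) = 0.162 mA, I_C = β·I_B = 13 mA.
Then V_CE = 10 − 13×0.68 − 13.1×0.33 = -3.14 V < 0.2 V — the active assumption fails.
Re-solve with V_CE = 0.2 V. KCL at the emitter: V_E/R_E = (V_BB−0.7−V_E)/R_B + (V_CC−0.2−V_E)/R_C, giving V_E = 3.25 V.
I_C = (V_CC − 0.2 − V_E)/R_C = (9.8 − 3.25)/0.68 = 9.64 mA.
Check: I_B = (8.7 − 3.25)/27 = 0.202 mA, and β·I_B = 16.2 mA > I_C, confirming saturation.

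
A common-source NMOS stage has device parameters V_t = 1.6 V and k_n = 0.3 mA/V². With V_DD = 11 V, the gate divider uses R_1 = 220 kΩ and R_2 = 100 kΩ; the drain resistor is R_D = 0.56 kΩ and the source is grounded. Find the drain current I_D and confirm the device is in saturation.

V_G = V_DD·R_2/(R_1+R_2) = 11×100/320 = 3.44 V. With the source grounded, V_GS = V_G = 3.44 V.
Assume saturation: I_D = (k_n/2)(V_GS − V_t)² = (0.3/2)×(3.44 − 1.6)² = 0.15×1.84² = 0.506 mA.
V_DS = V_DD − I_D·R_D = 11 − 0.506×0.56 = 10.7 V.
Saturation requires V_DS ≥ V_GS − V_t = 1.84 V; 10.7 ≥ 1.84 ✓.

I_D ≈ 0.51 mA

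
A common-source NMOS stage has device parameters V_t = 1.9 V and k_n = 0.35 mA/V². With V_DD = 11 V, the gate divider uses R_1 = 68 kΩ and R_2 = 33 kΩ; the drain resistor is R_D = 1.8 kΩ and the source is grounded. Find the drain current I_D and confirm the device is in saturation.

I_D ≈ 0.5 mA

V_G = V_DD·R_2/(R_1+R_2) = 11×33/101 = 3.59 V. With the source grounded, V_GS = V_G = 3.59 V.
Assume saturation: I_D = (k_n/2)(V_GS − V_t)² = (0.35/2)×(3.59 − 1.9)² = 0.175×1.69² = 0.502 mA.
V_DS = V_DD − I_D·R_D = 11 − 0.502×1.8 = 10.1 V.
Saturation requires V_DS ≥ V_GS − V_t = 1.69 V; 10.1 ≥ 1.69 ✓.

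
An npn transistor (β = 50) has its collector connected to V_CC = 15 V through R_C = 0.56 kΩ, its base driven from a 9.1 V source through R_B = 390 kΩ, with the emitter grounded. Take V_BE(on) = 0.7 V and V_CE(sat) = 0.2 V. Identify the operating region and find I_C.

active; I_C ≈ 1.1 mA

Assume active. Base-emitter loop: I_B = (V_BB − V_BE)/R_B = (9.1 − 0.7)/390 = 0.0215 mA.
I_C = β·I_B = 50×0.0215 = 1.08 mA.
V_CE = V_CC − I_C·R_C = 15 − 1.08×0.56 = 14.4 V > V_CE(sat), so the active-region assumption holds.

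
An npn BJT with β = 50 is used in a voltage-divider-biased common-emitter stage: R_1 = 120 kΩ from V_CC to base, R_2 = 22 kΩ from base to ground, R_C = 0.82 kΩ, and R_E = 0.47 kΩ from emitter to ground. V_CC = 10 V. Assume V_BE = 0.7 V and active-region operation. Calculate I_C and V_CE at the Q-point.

I_C ≈ 1 mA, V_CE ≈ 8.7 V

Thevenize the base divider: V_Th = V_CC·R_2/(R_1+R_2) = 10×22/142 = 1.55 V, R_Th = R_1‖R_2 = 18.6 kΩ.
Base-emitter loop: V_Th = I_B·R_Th + V_BE + (β+1)I_B·R_E, so I_B = (1.55 − 0.7) / (18.6 + 51×0.47) = 0.02 mA.
I_C = β·I_B = 50×0.02 = 0.998 mA, and I_E = (β+1)I_B = 1.02 mA.
V_CE = V_CC − I_C·R_C − I_E·R_E = 10 − 0.998×0.82 − 1.02×0.47 = 8.7 V.
V_CE = 8.7 V > 0.2 V confirms active-region operation.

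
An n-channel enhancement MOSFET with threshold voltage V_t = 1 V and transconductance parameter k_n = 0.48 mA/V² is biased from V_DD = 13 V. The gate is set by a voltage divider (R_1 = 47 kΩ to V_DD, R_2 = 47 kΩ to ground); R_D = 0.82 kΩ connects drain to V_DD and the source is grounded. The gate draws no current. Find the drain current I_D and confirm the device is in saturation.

I_D ≈ 7.3 mA

V_G = V_DD·R_2/(R_1+R_2) = 13×47/94 = 6.5 V. With the source grounded, V_GS = V_G = 6.5 V.
Assume saturation: I_D = (k_n/2)(V_GS − V_t)² = (0.48/2)×(6.5 − 1)² = 0.24×5.5² = 7.26 mA.
V_DS = V_DD − I_D·R_D = 13 − 7.26×0.82 = 7.05 V.
Saturation requires V_DS ≥ V_GS − V_t = 5.5 V; 7.05 ≥ 5.5 ✓.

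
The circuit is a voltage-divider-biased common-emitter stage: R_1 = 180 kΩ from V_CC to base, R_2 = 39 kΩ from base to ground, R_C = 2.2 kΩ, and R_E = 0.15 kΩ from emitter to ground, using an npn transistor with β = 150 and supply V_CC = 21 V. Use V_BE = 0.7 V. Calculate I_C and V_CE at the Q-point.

Thevenize the base divider: V_Th = V_CC·R_2/(R_1+R_2) = 21×39/219 = 3.74 V, R_Th = R_1‖R_2 = 32.1 kΩ.
Base-emitter loop: V_Th = I_B·R_Th + V_BE + (β+1)I_B·R_E, so I_B = (3.74 − 0.7) / (32.1 + 151×0.15) = 0.0556 mA.
I_C = β·I_B = 150×0.0556 = 8.33 mA, and I_E = (β+1)I_B = 8.39 mA.
V_CE = V_CC − I_C·R_C − I_E·R_E = 21 − 8.33×2.2 − 8.39×0.15 = 1.4 V.
V_CE = 1.4 V > 0.2 V confirms active-region operation.

I_C ≈ 8.3 mA, V_CE ≈ 1.4 V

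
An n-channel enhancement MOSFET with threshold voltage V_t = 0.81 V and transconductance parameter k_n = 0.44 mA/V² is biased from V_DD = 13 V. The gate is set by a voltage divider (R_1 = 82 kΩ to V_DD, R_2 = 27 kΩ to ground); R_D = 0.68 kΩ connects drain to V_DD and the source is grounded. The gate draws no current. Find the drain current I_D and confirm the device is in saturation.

I_D ≈ 1.3 mA

V_G = V_DD·R_2/(R_1+R_2) = 13×27/109 = 3.22 V. With the source grounded, V_GS = V_G = 3.22 V.
Assume saturation: I_D = (k_n/2)(V_GS − V_t)² = (0.44/2)×(3.22 − 0.81)² = 0.22×2.41² = 1.28 mA.
V_DS = V_DD − I_D·R_D = 13 − 1.28×0.68 = 12.1 V.
Saturation requires V_DS ≥ V_GS − V_t = 2.41 V; 12.1 ≥ 2.41 ✓.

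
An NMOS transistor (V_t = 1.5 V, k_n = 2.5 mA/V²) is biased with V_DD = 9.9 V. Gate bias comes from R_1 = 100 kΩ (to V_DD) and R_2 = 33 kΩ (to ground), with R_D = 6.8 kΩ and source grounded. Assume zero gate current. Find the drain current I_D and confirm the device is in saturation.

V_G = V_DD·R_2/(R_1+R_2) = 9.9×33/133 = 2.46 V. With the source grounded, V_GS = V_G = 2.46 V.
Assume saturation: I_D = (k_n/2)(V_GS − V_t)² = (2.5/2)×(2.46 − 1.5)² = 1.25×0.956² = 1.14 mA.
V_DS = V_DD − I_D·R_D = 9.9 − 1.14×6.8 = 2.13 V.
Saturation requires V_DS ≥ V_GS − V_t = 0.956 V; 2.13 ≥ 0.956 ✓.

I_D ≈ 1.1 mA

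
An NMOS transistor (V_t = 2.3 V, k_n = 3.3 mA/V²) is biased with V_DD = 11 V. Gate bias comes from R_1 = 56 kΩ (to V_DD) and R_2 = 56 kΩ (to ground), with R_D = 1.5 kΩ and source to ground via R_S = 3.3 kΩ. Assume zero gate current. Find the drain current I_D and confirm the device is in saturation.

I_D ≈ 0.76 mA

V_G = V_DD·R_2/(R_1+R_2) = 11×56/112 = 5.5 V.
Assume saturation: I_D = (k_n/2)(V_GS − V_t)² with V_GS = V_G − I_D·R_S = 5.5 − 3.3·I_D.
Substituting gives 18·I_D² − 35.8·I_D + 16.9 = 0, with roots I_D = 0.764 or 1.23 mA.
The root I_D = 1.23 mA gives V_GS = 1.44 V ≤ V_t, so take I_D = 0.764 mA.
Then V_GS = 2.98 V and V_DS = V_DD − I_D(R_D+R_S) = 11 − 0.764×4.8 = 7.33 V.
Saturation requires V_DS ≥ V_GS − V_t = 0.68 V; 7.33 ≥ 0.68 ✓.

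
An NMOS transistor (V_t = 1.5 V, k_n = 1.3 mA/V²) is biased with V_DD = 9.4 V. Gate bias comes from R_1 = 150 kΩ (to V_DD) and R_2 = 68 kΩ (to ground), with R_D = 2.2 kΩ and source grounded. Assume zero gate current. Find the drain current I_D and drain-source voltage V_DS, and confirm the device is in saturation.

V_G = V_DD·R_2/(R_1+R_2) = 9.4×68/218 = 2.93 V. With the source grounded, V_GS = V_G = 2.93 V.
Assume saturation: I_D = (k_n/2)(V_GS − V_t)² = (1.3/2)×(2.93 − 1.5)² = 0.65×1.43² = 1.33 mA.
V_DS = V_DD − I_D·R_D = 9.4 − 1.33×2.2 = 6.47 V.
Saturation requires V_DS ≥ V_GS − V_t = 1.43 V; 6.47 ≥ 1.43 ✓.

I_D ≈ 1.3 mA, V_DS ≈ 6.5 V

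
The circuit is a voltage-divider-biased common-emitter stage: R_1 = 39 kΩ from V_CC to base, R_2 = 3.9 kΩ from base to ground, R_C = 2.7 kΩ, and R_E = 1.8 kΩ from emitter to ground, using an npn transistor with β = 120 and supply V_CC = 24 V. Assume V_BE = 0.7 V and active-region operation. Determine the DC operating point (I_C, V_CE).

Thevenize the base divider: V_Th = V_CC·R_2/(R_1+R_2) = 24×3.9/42.9 = 2.18 V, R_Th = R_1‖R_2 = 3.55 kΩ.
Base-emitter loop: V_Th = I_B·R_Th + V_BE + (β+1)I_B·R_E, so I_B = (2.18 − 0.7) / (3.55 + 121×1.8) = 0.00669 mA.
I_C = β·I_B = 120×0.00669 = 0.803 mA, and I_E = (β+1)I_B = 0.81 mA.
V_CE = V_CC − I_C·R_C − I_E·R_E = 24 − 0.803×2.7 − 0.81×1.8 = 20.4 V.
V_CE = 20.4 V > 0.2 V confirms active-region operation.

I_C ≈ 0.8 mA, V_CE ≈ 20 V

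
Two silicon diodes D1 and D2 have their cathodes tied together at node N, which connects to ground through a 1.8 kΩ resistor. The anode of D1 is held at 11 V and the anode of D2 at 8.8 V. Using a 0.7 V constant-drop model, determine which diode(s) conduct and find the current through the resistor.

Only D1 conducts; I_R ≈ 5.7 mA

Assume both conduct. Then node N would need to be at both 11−0.7 = 10.3 V and 8.8−0.7 = 8.1 V, which is impossible.
Assume only D1 conducts: V_N = 11 − 0.7 = 10.3 V, so I_R = 10.3/1.8 = 5.72 mA.
Check D2: its anode-to-cathode voltage is 8.8 − 10.3 = -1.5 V < 0.7 V, so it is off. The assumption is consistent.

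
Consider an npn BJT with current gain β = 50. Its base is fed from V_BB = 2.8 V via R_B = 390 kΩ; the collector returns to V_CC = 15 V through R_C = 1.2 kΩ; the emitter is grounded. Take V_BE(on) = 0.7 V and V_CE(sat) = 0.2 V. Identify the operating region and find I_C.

Assume active. Base-emitter loop: I_B = (V_BB − V_BE)/R_B = (2.8 − 0.7)/390 = 0.00538 mA.
I_C = β·I_B = 50×0.00538 = 0.269 mA.
V_CE = V_CC − I_C·R_C = 15 − 0.269×1.2 = 14.7 V > V_CE(sat), so the active-region assumption holds.

active; I_C ≈ 0.27 mA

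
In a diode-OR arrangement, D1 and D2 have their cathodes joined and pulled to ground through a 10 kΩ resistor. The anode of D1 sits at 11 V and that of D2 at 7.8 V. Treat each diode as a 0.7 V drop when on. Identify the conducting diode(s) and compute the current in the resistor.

Only D1 conducts; I_R ≈ 1 mA

Assume both conduct. Then node N would need to be at both 11−0.7 = 10.3 V and 7.8−0.7 = 7.1 V, which is impossible.
Assume only D1 conducts: V_N = 11 − 0.7 = 10.3 V, so I_R = 10.3/10 = 1.03 mA.
Check D2: its anode-to-cathode voltage is 7.8 − 10.3 = -2.5 V < 0.7 V, so it is off. The assumption is consistent.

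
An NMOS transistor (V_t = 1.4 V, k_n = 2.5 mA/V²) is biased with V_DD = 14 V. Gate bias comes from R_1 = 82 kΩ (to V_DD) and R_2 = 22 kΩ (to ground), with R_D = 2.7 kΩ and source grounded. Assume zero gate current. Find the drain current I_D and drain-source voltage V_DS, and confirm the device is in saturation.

I_D ≈ 3 mA, V_DS ≈ 5.8 V

V_G = V_DD·R_2/(R_1+R_2) = 14×22/104 = 2.96 V. With the source grounded, V_GS = V_G = 2.96 V.
Assume saturation: I_D = (k_n/2)(V_GS − V_t)² = (2.5/2)×(2.96 − 1.4)² = 1.25×1.56² = 3.05 mA.
V_DS = V_DD − I_D·R_D = 14 − 3.05×2.7 = 5.77 V.
Saturation requires V_DS ≥ V_GS − V_t = 1.56 V; 5.77 ≥ 1.56 ✓.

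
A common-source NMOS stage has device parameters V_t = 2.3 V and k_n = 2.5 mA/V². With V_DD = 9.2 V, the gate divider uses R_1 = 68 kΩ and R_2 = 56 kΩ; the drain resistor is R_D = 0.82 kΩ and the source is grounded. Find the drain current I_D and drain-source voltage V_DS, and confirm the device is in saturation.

V_G = V_DD·R_2/(R_1+R_2) = 9.2×56/124 = 4.15 V. With the source grounded, V_GS = V_G = 4.15 V.
Assume saturation: I_D = (k_n/2)(V_GS − V_t)² = (2.5/2)×(4.15 − 2.3)² = 1.25×1.85² = 4.3 mA.
V_DS = V_DD − I_D·R_D = 9.2 − 4.3×0.82 = 5.67 V.
Saturation requires V_DS ≥ V_GS − V_t = 1.85 V; 5.67 ≥ 1.85 ✓.

I_D ≈ 4.3 mA, V_DS ≈ 5.7 V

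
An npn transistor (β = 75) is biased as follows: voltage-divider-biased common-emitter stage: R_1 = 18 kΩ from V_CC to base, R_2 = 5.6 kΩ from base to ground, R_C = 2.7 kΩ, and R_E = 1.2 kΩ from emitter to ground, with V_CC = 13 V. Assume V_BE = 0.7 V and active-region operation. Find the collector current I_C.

I_C ≈ 1.9 mA

Thevenize the base divider: V_Th = V_CC·R_2/(R_1+R_2) = 13×5.6/23.6 = 3.08 V, R_Th = R_1‖R_2 = 4.27 kΩ.
Base-emitter loop: V_Th = I_B·R_Th + V_BE + (β+1)I_B·R_E, so I_B = (3.08 − 0.7) / (4.27 + 76×1.2) = 0.025 mA.
I_C = β·I_B = 75×0.025 = 1.87 mA, and I_E = (β+1)I_B = 1.9 mA.
V_CE = V_CC − I_C·R_C − I_E·R_E = 13 − 1.87×2.7 − 1.9×1.2 = 5.66 V.
V_CE = 5.66 V > 0.2 V confirms active-region operation.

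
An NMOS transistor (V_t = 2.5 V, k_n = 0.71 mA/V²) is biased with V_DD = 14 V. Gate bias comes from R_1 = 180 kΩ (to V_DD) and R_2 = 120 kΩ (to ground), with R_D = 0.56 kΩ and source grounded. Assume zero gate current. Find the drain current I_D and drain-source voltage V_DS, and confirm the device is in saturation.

V_G = V_DD·R_2/(R_1+R_2) = 14×120/300 = 5.6 V. With the source grounded, V_GS = V_G = 5.6 V.
Assume saturation: I_D = (k_n/2)(V_GS − V_t)² = (0.71/2)×(5.6 − 2.5)² = 0.355×3.1² = 3.41 mA.
V_DS = V_DD − I_D·R_D = 14 − 3.41×0.56 = 12.1 V.
Saturation requires V_DS ≥ V_GS − V_t = 3.1 V; 12.1 ≥ 3.1 ✓.

I_D ≈ 3.4 mA, V_DS ≈ 12 V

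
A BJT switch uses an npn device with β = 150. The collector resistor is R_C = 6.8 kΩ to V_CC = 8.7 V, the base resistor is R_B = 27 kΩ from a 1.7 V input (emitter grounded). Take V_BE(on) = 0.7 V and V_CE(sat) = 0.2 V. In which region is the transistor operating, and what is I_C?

saturation; I_C ≈ 1.2 mA

Assume active: I_B = (1.7 − 0.7)/27 = 0.037 mA, giving I_C = β·I_B = 5.56 mA.
But then V_CE = 8.7 − 5.56×6.8 = -29.1 V < V_CE(sat) = 0.2 V — impossible in the active region.
So the transistor is saturated. With V_CE = 0.2 V, I_C = (V_CC − 0.2)/R_C = 8.5/6.8 = 1.25 mA.
Check: β·I_B = 5.56 mA > I_C = 1.25 mA, confirming saturation.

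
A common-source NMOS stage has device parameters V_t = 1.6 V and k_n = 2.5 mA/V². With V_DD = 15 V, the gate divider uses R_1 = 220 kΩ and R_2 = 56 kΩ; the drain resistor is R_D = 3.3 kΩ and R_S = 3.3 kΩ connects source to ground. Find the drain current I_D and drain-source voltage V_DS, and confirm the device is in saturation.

V_G = V_DD·R_2/(R_1+R_2) = 15×56/276 = 3.04 V.
Assume saturation: I_D = (k_n/2)(V_GS − V_t)² with V_GS = V_G − I_D·R_S = 3.04 − 3.3·I_D.
Substituting gives 13.6·I_D² − 12.9·I_D + 2.6 = 0, with roots I_D = 0.291 or 0.657 mA.
The root I_D = 0.657 mA gives V_GS = 0.875 V ≤ V_t, so take I_D = 0.291 mA.
Then V_GS = 2.08 V and V_DS = V_DD − I_D(R_D+R_S) = 15 − 0.291×6.6 = 13.1 V.
Saturation requires V_DS ≥ V_GS − V_t = 0.483 V; 13.1 ≥ 0.483 ✓.

I_D ≈ 0.29 mA, V_DS ≈ 13 V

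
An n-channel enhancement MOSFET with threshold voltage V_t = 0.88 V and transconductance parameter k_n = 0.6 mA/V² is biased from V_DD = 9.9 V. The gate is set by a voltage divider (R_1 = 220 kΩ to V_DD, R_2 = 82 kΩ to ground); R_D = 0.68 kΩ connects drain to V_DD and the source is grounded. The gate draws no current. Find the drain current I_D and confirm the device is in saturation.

I_D ≈ 0.98 mA

V_G = V_DD·R_2/(R_1+R_2) = 9.9×82/302 = 2.69 V. With the source grounded, V_GS = V_G = 2.69 V.
Assume saturation: I_D = (k_n/2)(V_GS − V_t)² = (0.6/2)×(2.69 − 0.88)² = 0.3×1.81² = 0.981 mA.
V_DS = V_DD − I_D·R_D = 9.9 − 0.981×0.68 = 9.23 V.
Saturation requires V_DS ≥ V_GS − V_t = 1.81 V; 9.23 ≥ 1.81 ✓.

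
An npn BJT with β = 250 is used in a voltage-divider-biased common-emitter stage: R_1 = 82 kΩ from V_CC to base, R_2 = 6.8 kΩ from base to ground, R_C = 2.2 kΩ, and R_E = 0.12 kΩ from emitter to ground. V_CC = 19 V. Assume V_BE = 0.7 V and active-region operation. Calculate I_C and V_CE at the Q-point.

I_C ≈ 5.2 mA, V_CE ≈ 7 V

Thevenize the base divider: V_Th = V_CC·R_2/(R_1+R_2) = 19×6.8/88.8 = 1.45 V, R_Th = R_1‖R_2 = 6.28 kΩ.
Base-emitter loop: V_Th = I_B·R_Th + V_BE + (β+1)I_B·R_E, so I_B = (1.45 − 0.7) / (6.28 + 251×0.12) = 0.0207 mA.
I_C = β·I_B = 250×0.0207 = 5.19 mA, and I_E = (β+1)I_B = 5.21 mA.
V_CE = V_CC − I_C·R_C − I_E·R_E = 19 − 5.19×2.2 − 5.21×0.12 = 6.97 V.
V_CE = 6.97 V > 0.2 V confirms active-region operation.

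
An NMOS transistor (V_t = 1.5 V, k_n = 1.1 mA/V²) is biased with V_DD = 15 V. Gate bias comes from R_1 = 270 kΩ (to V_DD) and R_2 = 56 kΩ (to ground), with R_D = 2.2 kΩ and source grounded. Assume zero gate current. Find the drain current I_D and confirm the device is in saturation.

V_G = V_DD·R_2/(R_1+R_2) = 15×56/326 = 2.58 V. With the source grounded, V_GS = V_G = 2.58 V.
Assume saturation: I_D = (k_n/2)(V_GS − V_t)² = (1.1/2)×(2.58 − 1.5)² = 0.55×1.08² = 0.638 mA.
V_DS = V_DD − I_D·R_D = 15 − 0.638×2.2 = 13.6 V.
Saturation requires V_DS ≥ V_GS − V_t = 1.08 V; 13.6 ≥ 1.08 ✓.

I_D ≈ 0.64 mA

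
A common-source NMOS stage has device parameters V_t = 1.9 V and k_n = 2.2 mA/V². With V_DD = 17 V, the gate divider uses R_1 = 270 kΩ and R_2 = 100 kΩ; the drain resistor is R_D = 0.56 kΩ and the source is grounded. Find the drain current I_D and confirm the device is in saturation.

I_D ≈ 8 mA

V_G = V_DD·R_2/(R_1+R_2) = 17×100/370 = 4.59 V. With the source grounded, V_GS = V_G = 4.59 V.
Assume saturation: I_D = (k_n/2)(V_GS − V_t)² = (2.2/2)×(4.59 − 1.9)² = 1.1×2.69² = 7.99 mA.
V_DS = V_DD − I_D·R_D = 17 − 7.99×0.56 = 12.5 V.
Saturation requires V_DS ≥ V_GS − V_t = 2.69 V; 12.5 ≥ 2.69 ✓.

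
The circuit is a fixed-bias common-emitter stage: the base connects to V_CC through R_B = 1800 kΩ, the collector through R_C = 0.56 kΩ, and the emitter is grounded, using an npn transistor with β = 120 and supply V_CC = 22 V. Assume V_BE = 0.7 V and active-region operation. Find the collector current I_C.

Base loop: V_CC = I_B·R_B + V_BE, so I_B = (22 − 0.7)/1800 kΩ = 0.0118 mA.
In the active region I_C = β·I_B = 120 × 0.0118 = 1.42 mA.
Collector loop: V_CE = V_CC − I_C·R_C = 22 − 1.42×0.56 = 21.2 V.
Since V_CE = 21.2 V > V_CE(sat) ≈ 0.2 V, the transistor is in the active region as assumed.

I_C ≈ 1.4 mA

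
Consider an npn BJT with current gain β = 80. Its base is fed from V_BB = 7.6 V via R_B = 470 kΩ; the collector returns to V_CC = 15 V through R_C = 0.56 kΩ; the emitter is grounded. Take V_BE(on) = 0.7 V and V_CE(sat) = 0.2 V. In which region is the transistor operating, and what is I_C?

Assume active. Base-emitter loop: I_B = (V_BB − V_BE)/R_B = (7.6 − 0.7)/470 = 0.0147 mA.
I_C = β·I_B = 80×0.0147 = 1.17 mA.
V_CE = V_CC − I_C·R_C = 15 − 1.17×0.56 = 14.3 V > V_CE(sat), so the active-region assumption holds.

active; I_C ≈ 1.2 mA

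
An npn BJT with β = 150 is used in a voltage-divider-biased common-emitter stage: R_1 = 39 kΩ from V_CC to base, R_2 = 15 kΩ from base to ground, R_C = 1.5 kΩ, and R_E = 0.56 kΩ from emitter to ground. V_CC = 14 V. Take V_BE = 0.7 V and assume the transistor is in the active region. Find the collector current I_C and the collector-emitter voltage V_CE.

Thevenize the base divider: V_Th = V_CC·R_2/(R_1+R_2) = 14×15/54 = 3.89 V, R_Th = R_1‖R_2 = 10.8 kΩ.
Base-emitter loop: V_Th = I_B·R_Th + V_BE + (β+1)I_B·R_E, so I_B = (3.89 − 0.7) / (10.8 + 151×0.56) = 0.0334 mA.
I_C = β·I_B = 150×0.0334 = 5.01 mA, and I_E = (β+1)I_B = 5.05 mA.
V_CE = V_CC − I_C·R_C − I_E·R_E = 14 − 5.01×1.5 − 5.05×0.56 = 3.65 V.
V_CE = 3.65 V > 0.2 V confirms active-region operation.

I_C ≈ 5 mA, V_CE ≈ 3.7 V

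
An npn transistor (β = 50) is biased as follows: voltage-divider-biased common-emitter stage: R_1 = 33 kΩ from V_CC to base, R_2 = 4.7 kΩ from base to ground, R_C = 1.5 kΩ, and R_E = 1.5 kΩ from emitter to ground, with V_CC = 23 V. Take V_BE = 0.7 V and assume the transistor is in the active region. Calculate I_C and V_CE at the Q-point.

I_C ≈ 1.3 mA, V_CE ≈ 19 V

Thevenize the base divider: V_Th = V_CC·R_2/(R_1+R_2) = 23×4.7/37.7 = 2.87 V, R_Th = R_1‖R_2 = 4.11 kΩ.
Base-emitter loop: V_Th = I_B·R_Th + V_BE + (β+1)I_B·R_E, so I_B = (2.87 − 0.7) / (4.11 + 51×1.5) = 0.0269 mA.
I_C = β·I_B = 50×0.0269 = 1.34 mA, and I_E = (β+1)I_B = 1.37 mA.
V_CE = V_CC − I_C·R_C − I_E·R_E = 23 − 1.34×1.5 − 1.37×1.5 = 18.9 V.
V_CE = 18.9 V > 0.2 V confirms active-region operation.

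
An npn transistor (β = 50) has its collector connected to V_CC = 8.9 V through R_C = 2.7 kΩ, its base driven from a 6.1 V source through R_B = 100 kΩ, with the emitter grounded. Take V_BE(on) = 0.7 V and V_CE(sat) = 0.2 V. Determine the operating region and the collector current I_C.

active; I_C ≈ 2.7 mA

Assume active. Base-emitter loop: I_B = (V_BB − V_BE)/R_B = (6.1 − 0.7)/100 = 0.054 mA.
I_C = β·I_B = 50×0.054 = 2.7 mA.
V_CE = V_CC − I_C·R_C = 8.9 − 2.7×2.7 = 1.61 V > V_CE(sat), so the active-region assumption holds.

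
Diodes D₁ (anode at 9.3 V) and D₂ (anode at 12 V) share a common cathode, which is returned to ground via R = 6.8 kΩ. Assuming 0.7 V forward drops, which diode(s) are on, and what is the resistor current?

Only D₂ conducts; I_R ≈ 1.7 mA

Assume both conduct. Then node N would need to be at both 9.3−0.7 = 8.6 V and 12−0.7 = 11.3 V, which is impossible.
Assume only D₂ conducts: V_N = 12 − 0.7 = 11.3 V, so I_R = 11.3/6.8 = 1.66 mA.
Check D₁: its anode-to-cathode voltage is 9.3 − 11.3 = -2 V < 0.7 V, so it is off. The assumption is consistent.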